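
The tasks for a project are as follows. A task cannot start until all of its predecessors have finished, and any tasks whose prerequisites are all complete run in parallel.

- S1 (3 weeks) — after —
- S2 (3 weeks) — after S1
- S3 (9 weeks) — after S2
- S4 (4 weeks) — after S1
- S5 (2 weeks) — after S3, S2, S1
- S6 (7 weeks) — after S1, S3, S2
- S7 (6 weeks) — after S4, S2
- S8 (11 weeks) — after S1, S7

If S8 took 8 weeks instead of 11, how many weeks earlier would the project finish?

Baseline: S1→S4→S7→S8 = 3+4+6+11 = 24 → 24 weeks.
Since S8 is critical, the -3 change carries straight to that chain (now 21 weeks).
Now S1→S2→S3→S6 = 3+3+9+7 = 22 is longest, so the finish becomes 22 weeks.
Change in finish: 22 − 24 = -2 weeks.

2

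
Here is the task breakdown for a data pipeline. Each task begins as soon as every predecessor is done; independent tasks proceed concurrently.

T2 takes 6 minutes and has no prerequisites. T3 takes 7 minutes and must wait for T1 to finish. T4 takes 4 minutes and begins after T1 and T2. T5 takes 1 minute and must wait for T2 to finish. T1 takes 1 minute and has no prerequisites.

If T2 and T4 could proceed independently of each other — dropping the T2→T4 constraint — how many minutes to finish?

With the dependency in place, T2→T4 = 6+4 = 10 sets the finish at 10 minutes.
Without T2→T4, T4's earliest start moves from 6 to 1.
After: T1→T3 = 1+7 = 8 → 8 minutes.

8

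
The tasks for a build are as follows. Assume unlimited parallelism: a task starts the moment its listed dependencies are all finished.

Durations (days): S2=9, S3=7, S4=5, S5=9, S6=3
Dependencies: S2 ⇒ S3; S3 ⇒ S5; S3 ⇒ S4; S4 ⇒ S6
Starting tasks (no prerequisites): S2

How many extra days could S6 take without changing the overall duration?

S2→S3→S5 = 9+7+9 = 25 sets the makespan at 25 days.
Longest path through S6: 24 days (earliest finish 24, latest finish 25).
Slack of S6 = 22 − 21 = 1 day.

1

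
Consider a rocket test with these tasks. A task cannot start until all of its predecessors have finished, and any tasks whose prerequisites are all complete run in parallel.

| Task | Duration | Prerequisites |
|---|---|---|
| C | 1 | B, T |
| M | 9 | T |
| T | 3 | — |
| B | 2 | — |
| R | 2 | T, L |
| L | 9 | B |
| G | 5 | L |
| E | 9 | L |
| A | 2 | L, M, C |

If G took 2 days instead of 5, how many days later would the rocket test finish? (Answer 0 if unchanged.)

0

Critical path before the change: B→L→E = 2+9+9 = 20 giving 20 days.
The longest path through G is only 16 days, so G has float 4.
The critical path is still B→L→E; finish is now 20 days.
Change in finish: 20 − 20 = +0 days.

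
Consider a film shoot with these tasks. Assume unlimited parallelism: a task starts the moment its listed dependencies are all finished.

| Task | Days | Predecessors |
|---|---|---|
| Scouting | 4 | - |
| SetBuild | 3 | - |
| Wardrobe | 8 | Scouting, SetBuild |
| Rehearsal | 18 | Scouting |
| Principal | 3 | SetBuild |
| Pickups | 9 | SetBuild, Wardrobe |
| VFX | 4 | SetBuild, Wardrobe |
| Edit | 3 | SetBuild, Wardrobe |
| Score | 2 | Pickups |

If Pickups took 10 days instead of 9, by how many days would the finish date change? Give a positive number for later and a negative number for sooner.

Actual critical path: Scouting→Wardrobe→Pickups→Score = 4+8+9+2 = 23 ⇒ 23 days.
Pickups is on the critical path; changing it to 10 makes that path 24 days.
The critical path is still Scouting→Wardrobe→Pickups→Score; finish is now 24 days.
Change in finish: 24 − 23 = +1 days.

1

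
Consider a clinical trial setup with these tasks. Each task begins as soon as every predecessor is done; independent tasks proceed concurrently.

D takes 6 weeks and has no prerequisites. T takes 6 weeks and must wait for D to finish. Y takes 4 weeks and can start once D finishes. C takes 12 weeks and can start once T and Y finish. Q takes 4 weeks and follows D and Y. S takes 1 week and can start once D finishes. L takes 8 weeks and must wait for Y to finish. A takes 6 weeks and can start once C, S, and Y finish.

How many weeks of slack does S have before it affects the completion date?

Critical path: D→T→C→A = 6+6+12+6 = 30, so the finish is 30 weeks.
Longest path through S: 13 weeks (earliest finish 7, latest finish 24).
Slack of S = 23 − 6 = 17 weeks.

17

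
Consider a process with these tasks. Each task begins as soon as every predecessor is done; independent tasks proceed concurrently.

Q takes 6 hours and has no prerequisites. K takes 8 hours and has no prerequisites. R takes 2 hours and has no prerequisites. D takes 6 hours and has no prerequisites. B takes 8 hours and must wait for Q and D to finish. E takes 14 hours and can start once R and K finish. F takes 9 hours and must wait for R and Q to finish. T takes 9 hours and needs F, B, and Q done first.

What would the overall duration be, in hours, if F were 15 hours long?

As given, the longest chain is Q→F→T = 6+9+9 = 24, so the finish is 24 hours.
F is on the critical path; changing it to 15 makes that path 30 hours.
No other chain overtakes it, so the finish is 30 hours.

30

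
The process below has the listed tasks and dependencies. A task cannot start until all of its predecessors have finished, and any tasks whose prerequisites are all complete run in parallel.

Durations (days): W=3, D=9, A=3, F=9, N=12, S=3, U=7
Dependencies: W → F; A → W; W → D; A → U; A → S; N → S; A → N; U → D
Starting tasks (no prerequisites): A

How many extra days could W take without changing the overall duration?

4

A→U→D = 3+7+9 = 19 sets the makespan at 19 days.
The longest chain containing W totals 15 days.
Slack of W = 7 − 3 = 4 days.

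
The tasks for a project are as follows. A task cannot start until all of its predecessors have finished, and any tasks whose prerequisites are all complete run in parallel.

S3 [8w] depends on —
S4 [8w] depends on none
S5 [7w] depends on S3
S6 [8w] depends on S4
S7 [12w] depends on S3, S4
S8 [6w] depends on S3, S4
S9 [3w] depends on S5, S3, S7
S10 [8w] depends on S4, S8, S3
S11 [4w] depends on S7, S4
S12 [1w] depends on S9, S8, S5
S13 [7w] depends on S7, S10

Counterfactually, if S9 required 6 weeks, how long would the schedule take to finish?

29

Actual critical path: S3→S8→S10→S13 = 8+6+8+7 = 29 ⇒ 29 weeks.
S9 is off the critical path — its longest chain is 24 weeks, giving 5 of slack.
The critical path is still S3→S8→S10→S13; finish is now 29 weeks.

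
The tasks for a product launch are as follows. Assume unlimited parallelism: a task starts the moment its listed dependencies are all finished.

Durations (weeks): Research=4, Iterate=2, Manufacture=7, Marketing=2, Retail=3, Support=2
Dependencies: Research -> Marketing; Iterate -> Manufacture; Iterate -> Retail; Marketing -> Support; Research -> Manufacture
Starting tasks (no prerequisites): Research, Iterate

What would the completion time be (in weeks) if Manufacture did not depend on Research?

9

Before: longest chain Research→Manufacture = 4+7 = 11, finish 11.
Without Research→Manufacture, Manufacture's earliest start moves from 4 to 2.
New critical path: Iterate→Manufacture = 2+7 = 9 ⇒ 9 weeks.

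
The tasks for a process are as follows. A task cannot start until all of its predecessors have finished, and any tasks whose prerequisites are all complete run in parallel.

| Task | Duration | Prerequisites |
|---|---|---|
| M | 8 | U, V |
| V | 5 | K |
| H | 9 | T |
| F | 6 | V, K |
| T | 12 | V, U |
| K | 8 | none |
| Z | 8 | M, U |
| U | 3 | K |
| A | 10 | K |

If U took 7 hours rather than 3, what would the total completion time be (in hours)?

Critical path before the change: K→V→T→H = 8+5+12+9 = 34 giving 34 hours.
U has 2 hours of float (longest path through it is 32).
Now K→U→T→H = 8+7+12+9 = 36 is longest, so the finish becomes 36 hours.

36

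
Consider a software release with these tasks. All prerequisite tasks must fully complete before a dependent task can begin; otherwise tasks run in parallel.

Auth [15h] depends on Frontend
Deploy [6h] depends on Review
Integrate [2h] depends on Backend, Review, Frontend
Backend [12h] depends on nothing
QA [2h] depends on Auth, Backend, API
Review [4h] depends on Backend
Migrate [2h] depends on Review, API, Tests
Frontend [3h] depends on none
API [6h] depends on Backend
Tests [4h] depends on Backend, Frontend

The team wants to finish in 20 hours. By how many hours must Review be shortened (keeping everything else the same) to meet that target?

Current finish: 22 hours; target: 20.
Review is on every critical path, so each hour cut from Review cuts the finish by one (this holds down to a finish of 20).
Need 22 − 20 = 2 hours off Review → Review becomes 2 hours, finish becomes 20.

2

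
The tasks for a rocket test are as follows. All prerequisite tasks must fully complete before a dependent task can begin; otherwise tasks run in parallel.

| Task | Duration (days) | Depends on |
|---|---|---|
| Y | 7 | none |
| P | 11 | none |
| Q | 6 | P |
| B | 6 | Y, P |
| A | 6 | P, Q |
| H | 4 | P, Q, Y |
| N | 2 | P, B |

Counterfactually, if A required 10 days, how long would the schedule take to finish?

As given, the longest chain is P→Q→A = 11+6+6 = 23, so the finish is 23 days.
A is on the critical path; changing it to 10 makes that path 27 days.
The critical path is still P→Q→A; finish is now 27 days.

27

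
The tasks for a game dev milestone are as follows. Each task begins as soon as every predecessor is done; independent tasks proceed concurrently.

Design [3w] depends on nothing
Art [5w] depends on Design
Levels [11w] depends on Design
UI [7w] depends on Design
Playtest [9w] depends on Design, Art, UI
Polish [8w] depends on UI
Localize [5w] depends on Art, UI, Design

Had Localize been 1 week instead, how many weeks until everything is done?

19

Critical path before the change: Design→UI→Playtest = 3+7+9 = 19 giving 19 weeks.
Localize has 4 weeks of float (longest path through it is 15).
That remains the longest chain; total 19 weeks.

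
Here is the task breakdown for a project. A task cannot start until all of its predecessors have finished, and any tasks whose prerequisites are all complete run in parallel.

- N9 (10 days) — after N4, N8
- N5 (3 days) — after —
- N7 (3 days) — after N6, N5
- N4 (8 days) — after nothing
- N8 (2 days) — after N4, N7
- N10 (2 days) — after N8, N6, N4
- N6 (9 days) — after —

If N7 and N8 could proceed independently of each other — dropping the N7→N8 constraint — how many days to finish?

Before: longest chain N6→N7→N8→N9 = 9+3+2+10 = 24, finish 24.
Without N7→N8, N8's earliest start moves from 12 to 8.
After: N4→N8→N9 = 8+2+10 = 20 → 20 days.

20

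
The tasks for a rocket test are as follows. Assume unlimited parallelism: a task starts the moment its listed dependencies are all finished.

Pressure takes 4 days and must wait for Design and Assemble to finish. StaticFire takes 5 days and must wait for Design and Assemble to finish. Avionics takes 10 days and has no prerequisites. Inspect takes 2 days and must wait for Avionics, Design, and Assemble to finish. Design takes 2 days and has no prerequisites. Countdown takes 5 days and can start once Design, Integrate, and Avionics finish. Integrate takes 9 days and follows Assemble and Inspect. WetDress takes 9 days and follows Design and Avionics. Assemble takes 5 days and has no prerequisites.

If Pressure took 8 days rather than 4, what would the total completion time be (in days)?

Actual critical path: Avionics→Inspect→Integrate→Countdown = 10+2+9+5 = 26 ⇒ 26 days.
Pressure has 17 days of float (longest path through it is 9).
The critical path is still Avionics→Inspect→Integrate→Countdown; finish is now 26 days.

26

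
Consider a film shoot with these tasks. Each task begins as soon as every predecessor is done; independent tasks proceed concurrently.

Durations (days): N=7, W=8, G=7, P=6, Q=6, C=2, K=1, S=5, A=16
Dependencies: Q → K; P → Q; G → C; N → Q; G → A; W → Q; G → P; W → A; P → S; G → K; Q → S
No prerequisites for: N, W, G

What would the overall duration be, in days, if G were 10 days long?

27

Critical path before the change: G→P→Q→S = 7+6+6+5 = 24 giving 24 days.
G lies on that path, so at 10 days the path becomes 27 days.
That remains the longest chain; total 27 days.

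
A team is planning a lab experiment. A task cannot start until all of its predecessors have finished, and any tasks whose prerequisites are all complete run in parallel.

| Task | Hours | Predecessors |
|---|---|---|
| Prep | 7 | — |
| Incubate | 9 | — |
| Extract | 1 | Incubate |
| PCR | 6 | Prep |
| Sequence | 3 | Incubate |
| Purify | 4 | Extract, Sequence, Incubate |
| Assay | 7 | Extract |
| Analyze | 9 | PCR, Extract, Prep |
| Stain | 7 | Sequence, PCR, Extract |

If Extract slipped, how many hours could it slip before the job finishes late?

Prep→PCR→Analyze = 7+6+9 = 22 sets the makespan at 22 hours.
Longest path through Extract: 19 hours (earliest finish 10, latest finish 13).
Float = 22 − 19 = 3.

3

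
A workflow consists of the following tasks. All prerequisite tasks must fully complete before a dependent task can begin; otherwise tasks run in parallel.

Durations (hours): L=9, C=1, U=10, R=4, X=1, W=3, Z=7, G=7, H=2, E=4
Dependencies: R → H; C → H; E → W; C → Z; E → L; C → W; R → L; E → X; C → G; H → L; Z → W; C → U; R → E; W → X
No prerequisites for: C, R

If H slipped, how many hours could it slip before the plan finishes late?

Critical path: R→E→L = 4+4+9 = 17, so the finish is 17 hours.
The longest chain containing H totals 15 hours.
Slack of H = 6 − 4 = 2 hours.

2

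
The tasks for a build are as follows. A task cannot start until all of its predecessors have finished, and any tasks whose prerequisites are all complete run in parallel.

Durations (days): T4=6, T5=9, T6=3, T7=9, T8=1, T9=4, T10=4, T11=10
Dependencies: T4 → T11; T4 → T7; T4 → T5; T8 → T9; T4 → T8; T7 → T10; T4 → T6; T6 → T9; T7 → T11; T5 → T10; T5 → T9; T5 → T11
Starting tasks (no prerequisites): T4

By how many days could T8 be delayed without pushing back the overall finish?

14

T4→T5→T11 = 6+9+10 = 25 sets the makespan at 25 days.
Longest path through T8: 11 days (earliest finish 7, latest finish 21).
So T8 can slip 21 − 7 = 14 days.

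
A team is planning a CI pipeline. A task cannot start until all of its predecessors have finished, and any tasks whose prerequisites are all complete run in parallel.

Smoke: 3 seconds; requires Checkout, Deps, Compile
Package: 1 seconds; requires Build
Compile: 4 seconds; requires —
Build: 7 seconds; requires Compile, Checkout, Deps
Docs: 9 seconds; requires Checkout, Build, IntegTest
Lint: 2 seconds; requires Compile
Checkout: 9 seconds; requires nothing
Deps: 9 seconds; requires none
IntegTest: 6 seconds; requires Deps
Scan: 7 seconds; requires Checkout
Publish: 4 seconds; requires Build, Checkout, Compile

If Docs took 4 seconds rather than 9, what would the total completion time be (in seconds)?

The binding path is Checkout→Build→Docs = 9+7+9 = 25; finish at 25 seconds.
Since Docs is critical, the -5 change carries straight to that chain (now 20 seconds).
That remains the longest chain; total 20 seconds.

20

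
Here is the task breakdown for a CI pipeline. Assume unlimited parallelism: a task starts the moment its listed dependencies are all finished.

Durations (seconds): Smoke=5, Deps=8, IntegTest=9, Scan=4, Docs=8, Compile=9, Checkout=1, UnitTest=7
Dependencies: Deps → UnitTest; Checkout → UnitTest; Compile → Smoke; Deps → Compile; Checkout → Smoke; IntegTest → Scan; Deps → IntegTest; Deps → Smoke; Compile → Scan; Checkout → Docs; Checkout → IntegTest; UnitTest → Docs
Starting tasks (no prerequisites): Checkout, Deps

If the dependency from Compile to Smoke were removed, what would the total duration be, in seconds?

23

Before: longest chain Deps→UnitTest→Docs = 8+7+8 = 23, finish 23.
Without Compile→Smoke, Smoke's earliest start moves from 17 to 8.
The longest chain is now Deps→UnitTest→Docs = 8+7+8 = 23, so the plan takes 23 seconds.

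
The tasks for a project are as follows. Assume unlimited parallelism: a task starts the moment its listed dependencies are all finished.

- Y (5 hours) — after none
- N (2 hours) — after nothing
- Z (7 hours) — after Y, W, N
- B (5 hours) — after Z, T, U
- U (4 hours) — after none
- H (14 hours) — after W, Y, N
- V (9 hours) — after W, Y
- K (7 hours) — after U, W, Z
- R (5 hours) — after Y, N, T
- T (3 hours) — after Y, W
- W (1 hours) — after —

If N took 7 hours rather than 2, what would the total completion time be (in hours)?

As given, the longest chain is Y→Z→K = 5+7+7 = 19, so the finish is 19 hours.
N has 3 hours of float (longest path through it is 16).
The binding chain switches to N→Z→K = 7+7+7 = 21; finish 21 hours.

21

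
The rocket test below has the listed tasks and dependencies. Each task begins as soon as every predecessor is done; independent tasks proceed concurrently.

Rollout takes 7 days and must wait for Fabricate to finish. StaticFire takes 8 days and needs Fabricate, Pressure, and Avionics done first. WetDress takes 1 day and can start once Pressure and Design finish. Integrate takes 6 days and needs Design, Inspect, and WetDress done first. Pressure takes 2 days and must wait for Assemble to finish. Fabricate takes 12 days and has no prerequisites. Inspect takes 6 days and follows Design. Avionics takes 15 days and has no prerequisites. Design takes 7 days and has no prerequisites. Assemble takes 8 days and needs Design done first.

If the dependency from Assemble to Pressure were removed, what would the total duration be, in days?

Before: longest chain Design→Assemble→Pressure→StaticFire = 7+8+2+8 = 25, finish 25.
Without Assemble→Pressure, Pressure's earliest start moves from 15 to 0.
The longest chain is now Avionics→StaticFire = 15+8 = 23, so the job takes 23 days.

23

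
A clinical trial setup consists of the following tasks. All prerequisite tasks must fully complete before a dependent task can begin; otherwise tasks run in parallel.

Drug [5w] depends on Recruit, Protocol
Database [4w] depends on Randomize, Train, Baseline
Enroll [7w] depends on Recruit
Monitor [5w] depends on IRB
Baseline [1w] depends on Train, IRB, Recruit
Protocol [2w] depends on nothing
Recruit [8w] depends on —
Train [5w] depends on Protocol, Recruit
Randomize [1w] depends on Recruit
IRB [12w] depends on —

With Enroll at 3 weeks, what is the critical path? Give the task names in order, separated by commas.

Recruit, Train, Baseline, Database

Baseline: Recruit→Train→Baseline→Database = 8+5+1+4 = 18 → 18 weeks.
Enroll has 3 weeks of float (longest path through it is 15).
That remains the longest chain; total 18 weeks.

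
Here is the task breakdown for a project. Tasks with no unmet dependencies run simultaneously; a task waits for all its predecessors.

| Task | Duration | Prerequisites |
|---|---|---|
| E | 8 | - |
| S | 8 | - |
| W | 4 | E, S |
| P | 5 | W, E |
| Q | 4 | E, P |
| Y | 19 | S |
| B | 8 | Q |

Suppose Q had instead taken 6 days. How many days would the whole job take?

Baseline: E→W→P→Q→B = 8+4+5+4+8 = 29 → 29 days.
Since Q is critical, the +2 change carries straight to that chain (now 31 days).
No other chain overtakes it, so the finish is 31 days.

31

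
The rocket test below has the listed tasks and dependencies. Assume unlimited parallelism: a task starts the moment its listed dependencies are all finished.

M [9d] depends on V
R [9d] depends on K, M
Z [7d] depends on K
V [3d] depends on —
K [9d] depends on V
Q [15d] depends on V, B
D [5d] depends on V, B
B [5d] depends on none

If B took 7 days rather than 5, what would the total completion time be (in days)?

Baseline: V→K→R = 3+9+9 = 21 → 21 days.
B is off the critical path — its longest chain is 20 days, giving 1 of slack.
New critical path: B→Q = 7+15 = 22 ⇒ 22 days.

22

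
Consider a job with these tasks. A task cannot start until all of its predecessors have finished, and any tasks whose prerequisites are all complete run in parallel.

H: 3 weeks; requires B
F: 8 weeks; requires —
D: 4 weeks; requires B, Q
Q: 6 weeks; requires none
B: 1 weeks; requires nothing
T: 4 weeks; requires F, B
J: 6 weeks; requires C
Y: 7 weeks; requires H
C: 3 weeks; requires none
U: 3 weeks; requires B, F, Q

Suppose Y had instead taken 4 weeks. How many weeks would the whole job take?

12

Critical path before the change: F→T = 8+4 = 12 giving 12 weeks.
Y has 1 week of float (longest path through it is 11).
No other chain overtakes it, so the finish is 12 weeks.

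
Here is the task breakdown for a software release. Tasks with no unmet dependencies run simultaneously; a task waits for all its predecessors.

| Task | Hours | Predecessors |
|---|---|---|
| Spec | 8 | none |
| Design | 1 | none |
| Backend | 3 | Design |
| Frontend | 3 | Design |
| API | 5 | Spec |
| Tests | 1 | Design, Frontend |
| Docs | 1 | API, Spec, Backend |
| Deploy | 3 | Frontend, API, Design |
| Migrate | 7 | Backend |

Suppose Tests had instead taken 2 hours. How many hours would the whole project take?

The binding path is Spec→API→Deploy = 8+5+3 = 16; finish at 16 hours.
Tests has 11 hours of float (longest path through it is 5).
That remains the longest chain; total 16 hours.

16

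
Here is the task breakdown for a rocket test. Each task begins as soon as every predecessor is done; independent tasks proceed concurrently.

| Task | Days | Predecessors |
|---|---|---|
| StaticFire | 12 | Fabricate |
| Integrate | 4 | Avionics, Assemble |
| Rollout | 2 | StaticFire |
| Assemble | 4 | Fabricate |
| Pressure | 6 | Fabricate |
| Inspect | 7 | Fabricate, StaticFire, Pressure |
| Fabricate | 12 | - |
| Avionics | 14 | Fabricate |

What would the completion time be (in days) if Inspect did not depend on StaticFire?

30

Original critical path: Fabricate→StaticFire→Inspect = 12+12+7 = 31 ⇒ 31 days.
Without StaticFire→Inspect, Inspect's earliest start moves from 24 to 18.
New critical path: Fabricate→Avionics→Integrate = 12+14+4 = 30 ⇒ 30 days.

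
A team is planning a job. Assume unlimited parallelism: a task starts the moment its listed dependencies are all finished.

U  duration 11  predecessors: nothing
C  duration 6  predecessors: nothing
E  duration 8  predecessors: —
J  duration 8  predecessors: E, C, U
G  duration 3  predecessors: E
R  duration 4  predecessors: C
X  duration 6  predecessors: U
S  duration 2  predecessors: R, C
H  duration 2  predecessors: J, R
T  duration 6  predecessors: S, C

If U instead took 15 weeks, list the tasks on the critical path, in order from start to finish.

As given, the longest chain is U→J→H = 11+8+2 = 21, so the finish is 21 weeks.
Since U is critical, the +4 change carries straight to that chain (now 25 weeks).
That remains the longest chain; total 25 weeks.

U, J, H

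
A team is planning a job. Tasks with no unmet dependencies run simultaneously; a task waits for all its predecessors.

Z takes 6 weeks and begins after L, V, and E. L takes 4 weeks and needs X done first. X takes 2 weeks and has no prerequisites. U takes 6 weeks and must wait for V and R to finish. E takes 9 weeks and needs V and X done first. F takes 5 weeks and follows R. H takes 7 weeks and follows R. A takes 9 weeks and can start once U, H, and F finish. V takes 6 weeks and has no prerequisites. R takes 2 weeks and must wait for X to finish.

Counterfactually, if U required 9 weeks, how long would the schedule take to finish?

The binding path is V→U→A = 6+6+9 = 21; finish at 21 weeks.
U lies on that path, so at 9 weeks the path becomes 24 weeks.
That remains the longest chain; total 24 weeks.

24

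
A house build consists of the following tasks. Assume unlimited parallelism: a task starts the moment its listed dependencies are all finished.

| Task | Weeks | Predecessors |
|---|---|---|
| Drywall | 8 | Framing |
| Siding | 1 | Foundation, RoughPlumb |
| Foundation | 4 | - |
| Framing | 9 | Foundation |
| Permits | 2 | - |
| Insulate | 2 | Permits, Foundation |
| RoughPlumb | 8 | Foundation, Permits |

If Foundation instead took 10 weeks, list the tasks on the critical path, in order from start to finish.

Baseline: Foundation→Framing→Drywall = 4+9+8 = 21 → 21 weeks.
Foundation is on the critical path; changing it to 10 makes that path 27 weeks.
No other chain overtakes it, so the finish is 27 weeks.

Foundation, Framing, Drywall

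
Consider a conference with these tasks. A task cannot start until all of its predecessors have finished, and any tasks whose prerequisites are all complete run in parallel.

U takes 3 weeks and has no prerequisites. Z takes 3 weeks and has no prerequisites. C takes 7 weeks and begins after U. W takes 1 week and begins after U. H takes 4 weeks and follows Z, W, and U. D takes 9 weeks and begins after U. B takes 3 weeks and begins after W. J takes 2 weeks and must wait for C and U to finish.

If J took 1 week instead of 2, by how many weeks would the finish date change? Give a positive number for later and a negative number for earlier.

Baseline: U→C→J = 3+7+2 = 12 → 12 weeks.
Since J is critical, the -1 change carries straight to that chain (now 11 weeks).
The binding chain switches to U→D = 3+9 = 12; finish 12 weeks.
Change in finish: 12 − 12 = +0 weeks.

0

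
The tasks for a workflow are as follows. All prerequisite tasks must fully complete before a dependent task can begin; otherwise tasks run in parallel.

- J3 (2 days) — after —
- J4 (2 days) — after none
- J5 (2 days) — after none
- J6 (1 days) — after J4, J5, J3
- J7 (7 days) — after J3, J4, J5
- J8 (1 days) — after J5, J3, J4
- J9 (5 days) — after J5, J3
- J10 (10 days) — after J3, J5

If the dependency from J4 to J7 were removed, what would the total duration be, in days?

With the dependency in place, J3→J10 = 2+10 = 12 sets the finish at 12 days.
Dropping J4→J7 doesn't change J7's earliest start (2); another predecessor still binds.
After: J3→J10 = 2+10 = 12 → 12 days.

12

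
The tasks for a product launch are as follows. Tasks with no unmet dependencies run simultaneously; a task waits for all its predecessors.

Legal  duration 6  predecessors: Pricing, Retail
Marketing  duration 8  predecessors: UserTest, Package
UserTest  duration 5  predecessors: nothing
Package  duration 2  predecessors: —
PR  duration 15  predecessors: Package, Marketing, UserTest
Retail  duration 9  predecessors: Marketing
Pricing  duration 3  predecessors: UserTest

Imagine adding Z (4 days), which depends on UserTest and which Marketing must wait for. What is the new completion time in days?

32

Originally the plan takes 28 days.
With Z inserted, Marketing now waits for max(UserTest, Package, Z).
New critical path: UserTest→Z→Marketing→PR = 5+4+8+15 = 32 ⇒ 32 days.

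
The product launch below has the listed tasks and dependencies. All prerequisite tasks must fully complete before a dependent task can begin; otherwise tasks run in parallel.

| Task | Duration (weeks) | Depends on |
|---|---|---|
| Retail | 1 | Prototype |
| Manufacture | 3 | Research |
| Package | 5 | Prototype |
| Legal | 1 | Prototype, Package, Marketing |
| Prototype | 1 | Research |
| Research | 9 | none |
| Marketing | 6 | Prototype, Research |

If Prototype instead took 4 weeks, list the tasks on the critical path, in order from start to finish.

Research, Prototype, Marketing, Legal

Critical path before the change: Research→Prototype→Marketing→Legal = 9+1+6+1 = 17 giving 17 weeks.
Prototype is on the critical path; changing it to 4 makes that path 20 weeks.
The critical path is still Research→Prototype→Marketing→Legal; finish is now 20 weeks.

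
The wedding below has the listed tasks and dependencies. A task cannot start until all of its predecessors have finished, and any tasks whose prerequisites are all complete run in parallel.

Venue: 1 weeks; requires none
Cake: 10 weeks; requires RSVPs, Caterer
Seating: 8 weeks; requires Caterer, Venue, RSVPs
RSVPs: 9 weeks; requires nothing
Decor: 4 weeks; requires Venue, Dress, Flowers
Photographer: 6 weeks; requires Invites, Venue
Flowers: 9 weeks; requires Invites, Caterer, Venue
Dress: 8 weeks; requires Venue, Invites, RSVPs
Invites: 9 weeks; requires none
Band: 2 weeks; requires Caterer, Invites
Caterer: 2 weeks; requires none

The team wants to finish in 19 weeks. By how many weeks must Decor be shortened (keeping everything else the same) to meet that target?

Current finish: 22 weeks; target: 19.
Decor is on every critical path, so each week cut from Decor cuts the finish by one (this holds down to a finish of 19).
Need 22 − 19 = 3 weeks off Decor → Decor becomes 1 week, finish becomes 19.

3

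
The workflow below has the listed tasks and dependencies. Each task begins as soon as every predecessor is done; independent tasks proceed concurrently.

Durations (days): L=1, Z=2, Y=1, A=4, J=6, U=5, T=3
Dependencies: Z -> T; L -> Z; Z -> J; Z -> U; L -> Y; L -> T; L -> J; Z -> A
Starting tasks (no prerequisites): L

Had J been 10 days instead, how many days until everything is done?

13

Baseline: L→Z→J = 1+2+6 = 9 → 9 days.
J lies on that path, so at 10 days the path becomes 13 days.
No other chain overtakes it, so the finish is 13 days.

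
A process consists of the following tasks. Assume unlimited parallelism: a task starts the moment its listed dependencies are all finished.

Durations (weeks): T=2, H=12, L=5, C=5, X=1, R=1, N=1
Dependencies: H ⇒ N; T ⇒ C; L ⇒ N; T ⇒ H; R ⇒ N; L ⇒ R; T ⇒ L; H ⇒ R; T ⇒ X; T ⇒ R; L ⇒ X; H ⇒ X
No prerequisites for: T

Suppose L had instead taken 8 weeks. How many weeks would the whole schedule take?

Baseline: T→H→R→N = 2+12+1+1 = 16 → 16 weeks.
The longest path through L is only 9 weeks, so L has float 7.
The critical path is still T→H→R→N; finish is now 16 weeks.

16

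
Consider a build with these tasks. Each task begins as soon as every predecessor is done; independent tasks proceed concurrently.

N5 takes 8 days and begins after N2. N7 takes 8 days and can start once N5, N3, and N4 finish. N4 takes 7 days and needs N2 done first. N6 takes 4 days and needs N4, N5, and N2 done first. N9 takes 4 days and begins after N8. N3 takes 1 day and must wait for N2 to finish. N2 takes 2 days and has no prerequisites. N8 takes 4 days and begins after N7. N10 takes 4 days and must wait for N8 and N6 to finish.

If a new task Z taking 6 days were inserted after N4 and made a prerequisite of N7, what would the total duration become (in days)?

Originally the schedule takes 26 days.
With Z inserted, N7 now waits for max(N5, N3, N4, Z).
New critical path: N2→N4→Z→N7→N8→N9 = 2+7+6+8+4+4 = 31 ⇒ 31 days.

31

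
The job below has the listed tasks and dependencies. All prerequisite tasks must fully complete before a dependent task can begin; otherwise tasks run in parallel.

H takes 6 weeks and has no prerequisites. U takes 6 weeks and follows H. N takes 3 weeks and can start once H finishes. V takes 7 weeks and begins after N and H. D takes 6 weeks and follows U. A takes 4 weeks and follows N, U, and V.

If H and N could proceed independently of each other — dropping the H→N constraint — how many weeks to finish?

18

Original critical path: H→N→V→A = 6+3+7+4 = 20 ⇒ 20 weeks.
Without H→N, N's earliest start moves from 6 to 0.
New critical path: H→U→D = 6+6+6 = 18 ⇒ 18 weeks.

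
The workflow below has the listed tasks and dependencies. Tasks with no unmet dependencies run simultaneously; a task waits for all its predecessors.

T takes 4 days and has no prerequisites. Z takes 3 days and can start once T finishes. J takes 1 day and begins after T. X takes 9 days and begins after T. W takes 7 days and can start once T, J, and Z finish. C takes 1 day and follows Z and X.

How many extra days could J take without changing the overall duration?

Critical path: T→Z→W = 4+3+7 = 14, so the finish is 14 days.
The longest chain containing J totals 12 days.
So J can slip 7 − 5 = 2 days.

2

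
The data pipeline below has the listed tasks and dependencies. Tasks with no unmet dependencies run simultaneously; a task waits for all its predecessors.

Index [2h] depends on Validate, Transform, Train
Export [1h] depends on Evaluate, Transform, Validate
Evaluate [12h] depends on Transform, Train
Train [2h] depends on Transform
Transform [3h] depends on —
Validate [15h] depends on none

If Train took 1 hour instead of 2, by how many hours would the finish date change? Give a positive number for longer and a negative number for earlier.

Critical path before the change: Transform→Train→Evaluate→Export = 3+2+12+1 = 18 giving 18 hours.
Train lies on that path, so at 1 hour the path becomes 17 hours.
Now Validate→Index = 15+2 = 17 is longest, so the finish becomes 17 hours.
Change in finish: 17 − 18 = -1 hours.

-1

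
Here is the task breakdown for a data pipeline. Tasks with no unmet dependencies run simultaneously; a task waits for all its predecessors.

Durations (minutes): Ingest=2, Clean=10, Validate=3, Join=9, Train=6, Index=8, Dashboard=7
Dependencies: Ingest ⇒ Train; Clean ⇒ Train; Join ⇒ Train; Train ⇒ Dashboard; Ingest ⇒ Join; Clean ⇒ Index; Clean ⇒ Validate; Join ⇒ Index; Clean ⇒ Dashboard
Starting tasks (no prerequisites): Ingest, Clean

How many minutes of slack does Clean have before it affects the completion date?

1

The longest chain is Ingest→Join→Train→Dashboard = 2+9+6+7 = 24; overall finish 24 minutes.
Longest path through Clean: 23 minutes (earliest finish 10, latest finish 11).
Slack of Clean = 1 − 0 = 1 minute.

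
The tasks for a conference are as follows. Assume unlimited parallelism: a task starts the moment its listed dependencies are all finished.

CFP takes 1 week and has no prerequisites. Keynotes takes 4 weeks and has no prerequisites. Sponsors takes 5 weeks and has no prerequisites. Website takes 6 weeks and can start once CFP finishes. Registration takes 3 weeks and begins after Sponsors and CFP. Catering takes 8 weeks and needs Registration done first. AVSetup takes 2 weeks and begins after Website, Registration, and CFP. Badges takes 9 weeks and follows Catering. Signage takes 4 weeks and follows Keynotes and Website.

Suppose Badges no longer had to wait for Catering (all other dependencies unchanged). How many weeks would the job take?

16

With the dependency in place, Sponsors→Registration→Catering→Badges = 5+3+8+9 = 25 sets the finish at 25 weeks.
Without Catering→Badges, Badges's earliest start moves from 16 to 0.
After: Sponsors→Registration→Catering = 5+3+8 = 16 → 16 weeks.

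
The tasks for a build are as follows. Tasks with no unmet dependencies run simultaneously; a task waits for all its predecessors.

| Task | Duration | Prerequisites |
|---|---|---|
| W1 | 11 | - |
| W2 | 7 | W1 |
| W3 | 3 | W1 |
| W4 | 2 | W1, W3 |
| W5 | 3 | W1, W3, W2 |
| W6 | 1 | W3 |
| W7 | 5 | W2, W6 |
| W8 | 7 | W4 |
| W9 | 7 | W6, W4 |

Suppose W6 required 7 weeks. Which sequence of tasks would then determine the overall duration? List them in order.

W1, W3, W6, W9

As given, the longest chain is W1→W2→W7 = 11+7+5 = 23, so the finish is 23 weeks.
The longest path through W6 is only 22 weeks, so W6 has float 1.
Now W1→W3→W6→W9 = 11+3+7+7 = 28 is longest, so the finish becomes 28 weeks.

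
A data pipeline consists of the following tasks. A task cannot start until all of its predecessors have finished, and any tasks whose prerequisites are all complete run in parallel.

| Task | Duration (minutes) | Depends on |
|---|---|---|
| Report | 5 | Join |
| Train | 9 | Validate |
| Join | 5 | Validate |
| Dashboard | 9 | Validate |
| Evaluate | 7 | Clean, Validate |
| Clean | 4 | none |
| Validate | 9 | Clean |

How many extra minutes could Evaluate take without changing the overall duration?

3

The longest chain is Clean→Validate→Join→Report = 4+9+5+5 = 23; overall finish 23 minutes.
Longest path through Evaluate: 20 minutes (earliest finish 20, latest finish 23).
So Evaluate can slip 23 − 20 = 3 minutes.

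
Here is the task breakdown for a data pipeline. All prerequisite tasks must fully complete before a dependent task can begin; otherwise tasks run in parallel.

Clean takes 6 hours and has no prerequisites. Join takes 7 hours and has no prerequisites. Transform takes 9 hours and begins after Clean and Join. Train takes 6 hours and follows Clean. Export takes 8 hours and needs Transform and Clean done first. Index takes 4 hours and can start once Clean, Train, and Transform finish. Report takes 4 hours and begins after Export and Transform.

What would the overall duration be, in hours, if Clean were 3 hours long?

28

Critical path before the change: Join→Transform→Export→Report = 7+9+8+4 = 28 giving 28 hours.
Clean is off the critical path — its longest chain is 27 hours, giving 1 of slack.
No other chain overtakes it, so the finish is 28 hours.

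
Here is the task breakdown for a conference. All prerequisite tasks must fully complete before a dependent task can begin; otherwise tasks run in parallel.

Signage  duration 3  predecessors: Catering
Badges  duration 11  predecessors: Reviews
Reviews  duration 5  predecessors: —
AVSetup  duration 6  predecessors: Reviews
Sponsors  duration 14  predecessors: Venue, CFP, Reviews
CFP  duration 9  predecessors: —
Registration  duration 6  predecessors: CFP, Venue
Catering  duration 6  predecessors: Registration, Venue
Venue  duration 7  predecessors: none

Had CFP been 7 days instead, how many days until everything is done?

22

Critical path before the change: CFP→Registration→Catering→Signage = 9+6+6+3 = 24 giving 24 days.
CFP is on the critical path; changing it to 7 makes that path 22 days.
The binding chain switches to Venue→Registration→Catering→Signage = 7+6+6+3 = 22; finish 22 days.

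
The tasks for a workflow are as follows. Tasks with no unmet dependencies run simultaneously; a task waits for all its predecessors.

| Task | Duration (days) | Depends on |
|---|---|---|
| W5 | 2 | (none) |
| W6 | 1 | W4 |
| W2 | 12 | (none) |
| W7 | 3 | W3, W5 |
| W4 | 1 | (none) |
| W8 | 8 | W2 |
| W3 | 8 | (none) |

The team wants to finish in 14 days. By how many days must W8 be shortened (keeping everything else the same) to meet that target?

6

Current finish: 20 days; target: 14.
W8 is on every critical path, so each day cut from W8 cuts the finish by one (this holds down to a finish of 13).
Need 20 − 14 = 6 days off W8 → W8 becomes 2 days, finish becomes 14.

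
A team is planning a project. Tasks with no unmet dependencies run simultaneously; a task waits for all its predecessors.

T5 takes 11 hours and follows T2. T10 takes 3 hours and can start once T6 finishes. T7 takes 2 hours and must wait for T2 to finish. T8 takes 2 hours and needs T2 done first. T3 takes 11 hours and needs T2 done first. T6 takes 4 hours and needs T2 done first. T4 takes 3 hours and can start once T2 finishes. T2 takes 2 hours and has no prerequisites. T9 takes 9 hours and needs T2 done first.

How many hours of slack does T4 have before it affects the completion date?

Critical path: T2→T3 = 2+11 = 13, so the finish is 13 hours.
T4 finishes as early as 5 and must finish by 13.
So T4 can slip 13 − 5 = 8 hours.

8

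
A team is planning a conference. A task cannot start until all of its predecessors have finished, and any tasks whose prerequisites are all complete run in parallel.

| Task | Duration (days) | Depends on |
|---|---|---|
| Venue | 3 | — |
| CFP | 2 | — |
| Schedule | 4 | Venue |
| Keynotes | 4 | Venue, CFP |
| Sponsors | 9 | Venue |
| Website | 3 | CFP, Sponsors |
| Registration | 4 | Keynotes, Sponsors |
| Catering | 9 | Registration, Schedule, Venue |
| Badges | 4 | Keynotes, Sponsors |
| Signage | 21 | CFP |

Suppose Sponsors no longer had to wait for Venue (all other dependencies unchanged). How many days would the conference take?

23

Before: longest chain Venue→Sponsors→Registration→Catering = 3+9+4+9 = 25, finish 25.
Without Venue→Sponsors, Sponsors's earliest start moves from 3 to 0.
New critical path: CFP→Signage = 2+21 = 23 ⇒ 23 days.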